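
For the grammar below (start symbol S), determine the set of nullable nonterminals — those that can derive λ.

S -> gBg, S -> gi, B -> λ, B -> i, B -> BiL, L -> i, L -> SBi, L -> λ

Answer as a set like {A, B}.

{B, L}

Directly nullable (have an ε-rule): {B, L}.
Not nullable: S — each has a terminal in every rule's right-hand side or depends on a non-nullable symbol.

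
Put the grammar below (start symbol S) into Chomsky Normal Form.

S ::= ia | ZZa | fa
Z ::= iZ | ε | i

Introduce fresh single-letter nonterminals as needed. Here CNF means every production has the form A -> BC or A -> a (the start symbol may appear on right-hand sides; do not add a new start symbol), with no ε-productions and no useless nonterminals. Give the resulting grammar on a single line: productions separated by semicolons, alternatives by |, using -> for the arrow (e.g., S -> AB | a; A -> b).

S -> a | BA | CA | ZA | ZD; A -> a; B -> f; C -> i; D -> ZA; Z -> i | CZ

Nullable: {Z}; after ε-elimination: S -> a | Za | fa | ia | ZZa; Z -> i | iZ.
No unit productions to eliminate.
TERM: introduce A -> a, B -> f, C -> i and substitute in every rule of length ≥2.
BIN: S -> ZZA becomes S -> ZD, D -> ZA.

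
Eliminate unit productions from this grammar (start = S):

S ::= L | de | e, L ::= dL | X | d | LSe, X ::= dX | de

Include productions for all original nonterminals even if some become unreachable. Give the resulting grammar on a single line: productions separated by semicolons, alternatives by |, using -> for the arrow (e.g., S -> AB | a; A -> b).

S -> d | e | dL | dX | de | LSe; L -> d | dL | dX | de | LSe; X -> dX | de

Unit productions: L->X, S->L.
Unit pairs (A ⇒* B via units): (L,X), (S,L), (S,X).
S: inherits non-unit rules of {L, S, X} → LSe | d | dL | dX | de | e.
L: inherits non-unit rules of {L, X} → LSe | d | dL | dX | de.
X: inherits non-unit rules of {X} → dX | de.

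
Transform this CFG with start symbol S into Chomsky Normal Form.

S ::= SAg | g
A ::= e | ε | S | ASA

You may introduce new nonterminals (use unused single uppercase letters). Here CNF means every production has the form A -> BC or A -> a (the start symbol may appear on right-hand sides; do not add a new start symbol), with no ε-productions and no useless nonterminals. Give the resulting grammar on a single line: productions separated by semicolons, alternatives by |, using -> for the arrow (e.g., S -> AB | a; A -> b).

S -> g | SB | SE; A -> e | g | AC | AS | SA | SB | SD; B -> g; C -> SA; D -> AB; E -> AB

Nullable: {A}; after ε-elimination: S -> g | Sg | SAg; A -> S | e | AS | SA | ASA.
After unit-elimination: S -> g | Sg | SAg; A -> e | g | AS | SA | Sg | ASA | SAg.
TERM: introduce B -> g and substitute in every rule of length ≥2.
BIN: A -> ASA becomes A -> AC, C -> SA; A -> SAB becomes A -> SD, D -> AB; S -> SAB becomes S -> SE, E -> AB.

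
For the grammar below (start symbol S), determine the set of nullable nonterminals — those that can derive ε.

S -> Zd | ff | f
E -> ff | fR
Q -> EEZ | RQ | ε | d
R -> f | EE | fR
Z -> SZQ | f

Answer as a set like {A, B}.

{Q}

Directly nullable (have an ε-rule): {Q}.
Not nullable: E, R, S, Z — each has a terminal in every rule's right-hand side or depends on a non-nullable symbol.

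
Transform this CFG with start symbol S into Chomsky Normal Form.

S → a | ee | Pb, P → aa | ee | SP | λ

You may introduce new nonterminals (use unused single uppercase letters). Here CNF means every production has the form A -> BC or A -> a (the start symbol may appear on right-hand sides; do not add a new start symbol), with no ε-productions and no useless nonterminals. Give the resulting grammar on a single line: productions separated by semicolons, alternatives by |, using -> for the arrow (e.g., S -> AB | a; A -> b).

S -> a | b | CC | PA; A -> b; B -> a; C -> e; P -> a | b | BB | CC | PA | SP

Nullable: {P}; after ε-elimination: S -> a | b | Pb | ee; P -> S | SP | aa | ee.
After unit-elimination: S -> a | b | Pb | ee; P -> a | b | Pb | SP | aa | ee.
TERM: introduce B -> a, A -> b, C -> e and substitute in every rule of length ≥2.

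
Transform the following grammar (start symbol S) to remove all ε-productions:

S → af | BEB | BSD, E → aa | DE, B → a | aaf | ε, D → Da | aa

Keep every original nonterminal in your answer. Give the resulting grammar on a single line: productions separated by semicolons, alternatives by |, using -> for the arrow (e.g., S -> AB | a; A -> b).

S -> E | BE | EB | SD | af | BEB | BSD; B -> a | aaf; D -> Da | aa; E -> DE | aa

Nullable set: {B}.
S -> BEB: B, B nullable, giving BE | BEB | E | EB.
S -> BSD: B nullable, giving BSD | SD.
Drop B -> ε.
Unchanged (no nullable symbols): S -> af; B -> a; B -> aaf; D -> Da; D -> aa; E -> DE; E -> aa.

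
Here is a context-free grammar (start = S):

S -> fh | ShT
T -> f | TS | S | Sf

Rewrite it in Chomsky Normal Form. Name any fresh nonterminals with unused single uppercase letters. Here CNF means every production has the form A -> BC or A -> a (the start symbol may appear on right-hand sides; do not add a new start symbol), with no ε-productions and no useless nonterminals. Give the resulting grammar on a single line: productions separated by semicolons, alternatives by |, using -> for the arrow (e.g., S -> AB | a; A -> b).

No ε-productions.
After unit-elimination: S -> fh | ShT; T -> f | Sf | TS | fh | ShT.
TERM: introduce B -> f, A -> h and substitute in every rule of length ≥2.
BIN: S -> SAT becomes S -> SC, C -> AT; T -> SAT becomes T -> SD, D -> AT.

S -> BA | SC; A -> h; B -> f; C -> AT; D -> AT; T -> f | BA | SB | SD | TS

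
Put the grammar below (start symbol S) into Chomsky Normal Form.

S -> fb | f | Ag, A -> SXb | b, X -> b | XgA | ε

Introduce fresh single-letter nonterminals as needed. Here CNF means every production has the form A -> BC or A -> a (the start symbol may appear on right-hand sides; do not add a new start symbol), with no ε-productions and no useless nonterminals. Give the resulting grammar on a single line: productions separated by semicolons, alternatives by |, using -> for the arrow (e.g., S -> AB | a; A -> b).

Nullable: {X}; after ε-elimination: S -> f | Ag | fb; A -> b | Sb | SXb; X -> b | gA | XgA.
No unit productions to eliminate.
TERM: introduce B -> b, D -> f, C -> g and substitute in every rule of length ≥2.
BIN: A -> SXB becomes A -> SE, E -> XB; X -> XCA becomes X -> XF, F -> CA.

S -> f | AC | DB; A -> b | SB | SE; B -> b; C -> g; D -> f; E -> XB; F -> CA; X -> b | CA | XF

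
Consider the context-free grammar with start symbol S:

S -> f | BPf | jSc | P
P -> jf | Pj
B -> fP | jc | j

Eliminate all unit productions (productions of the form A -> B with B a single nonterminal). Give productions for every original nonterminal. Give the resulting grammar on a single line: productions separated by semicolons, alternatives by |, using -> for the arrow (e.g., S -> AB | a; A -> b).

Unit productions: S->P.
Unit pairs (A ⇒* B via units): (S,P).
S: inherits non-unit rules of {P, S} → BPf | Pj | f | jSc | jf.
B: inherits non-unit rules of {B} → fP | j | jc.
P: inherits non-unit rules of {P} → Pj | jf.

S -> f | Pj | jf | BPf | jSc; B -> j | fP | jc; P -> Pj | jf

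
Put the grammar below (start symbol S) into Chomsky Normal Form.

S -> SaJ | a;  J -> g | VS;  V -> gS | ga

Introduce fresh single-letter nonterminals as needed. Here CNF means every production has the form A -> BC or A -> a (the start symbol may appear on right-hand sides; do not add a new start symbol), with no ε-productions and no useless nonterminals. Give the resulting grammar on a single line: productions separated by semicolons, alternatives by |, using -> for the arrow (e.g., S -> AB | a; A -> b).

No ε-productions.
No unit productions to eliminate.
TERM: introduce A -> a, B -> g and substitute in every rule of length ≥2.
BIN: S -> SAJ becomes S -> SC, C -> AJ.

S -> a | SC; A -> a; B -> g; C -> AJ; J -> g | VS; V -> BA | BS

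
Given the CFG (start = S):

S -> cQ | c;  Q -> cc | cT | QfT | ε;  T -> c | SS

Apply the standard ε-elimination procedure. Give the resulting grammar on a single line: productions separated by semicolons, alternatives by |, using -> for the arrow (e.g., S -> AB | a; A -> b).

S -> c | cQ; Q -> cT | cc | fT | QfT; T -> c | SS

Nullable set: {Q}.
S -> cQ: Q nullable, giving c | cQ.
Drop Q -> ε.
Q -> QfT: Q nullable, giving QfT | fT.
Unchanged (no nullable symbols): S -> c; Q -> cT; Q -> cc; T -> SS; T -> c.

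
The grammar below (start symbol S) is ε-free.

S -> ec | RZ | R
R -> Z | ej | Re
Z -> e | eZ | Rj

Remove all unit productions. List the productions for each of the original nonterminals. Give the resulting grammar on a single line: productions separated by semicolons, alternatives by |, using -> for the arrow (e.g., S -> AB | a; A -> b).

Unit productions: R->Z, S->R.
Unit pairs (A ⇒* B via units): (R,Z), (S,R), (S,Z).
S: inherits non-unit rules of {R, S, Z} → RZ | Re | Rj | e | eZ | ec | ej.
R: inherits non-unit rules of {R, Z} → Re | Rj | e | eZ | ej.
Z: inherits non-unit rules of {Z} → Rj | e | eZ.

S -> e | RZ | Re | Rj | eZ | ec | ej; R -> e | Re | Rj | eZ | ej; Z -> e | Rj | eZ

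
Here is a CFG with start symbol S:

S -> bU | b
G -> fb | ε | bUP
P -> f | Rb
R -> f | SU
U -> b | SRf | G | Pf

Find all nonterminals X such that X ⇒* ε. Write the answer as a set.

{G, U}

Directly nullable (have an ε-rule): {G}.
U is nullable via U -> G (every symbol on the right is already known nullable).
Not nullable: P, R, S — each has a terminal in every rule's right-hand side or depends on a non-nullable symbol.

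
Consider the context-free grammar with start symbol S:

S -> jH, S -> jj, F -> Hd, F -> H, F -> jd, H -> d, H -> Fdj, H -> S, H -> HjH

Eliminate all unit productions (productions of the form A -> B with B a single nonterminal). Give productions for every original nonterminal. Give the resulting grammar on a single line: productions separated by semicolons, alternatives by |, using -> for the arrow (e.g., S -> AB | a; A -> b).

Unit productions: F->H, H->S.
Unit pairs (A ⇒* B via units): (F,H), (F,S), (H,S).
S: inherits non-unit rules of {S} → jH | jj.
F: inherits non-unit rules of {F, H, S} → Fdj | Hd | HjH | d | jH | jd | jj.
H: inherits non-unit rules of {H, S} → Fdj | HjH | d | jH | jj.

S -> jH | jj; F -> d | Hd | jH | jd | jj | Fdj | HjH; H -> d | jH | jj | Fdj | HjH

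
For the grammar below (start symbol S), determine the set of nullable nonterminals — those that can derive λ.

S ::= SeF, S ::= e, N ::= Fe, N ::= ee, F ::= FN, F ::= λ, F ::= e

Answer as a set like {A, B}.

{F}

Directly nullable (have an ε-rule): {F}.
Not nullable: N, S — each has a terminal in every rule's right-hand side or depends on a non-nullable symbol.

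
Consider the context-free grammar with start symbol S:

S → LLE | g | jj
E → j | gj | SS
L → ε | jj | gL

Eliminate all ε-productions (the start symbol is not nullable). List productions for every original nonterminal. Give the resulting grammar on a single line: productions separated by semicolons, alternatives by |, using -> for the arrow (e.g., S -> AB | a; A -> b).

Nullable set: {L}.
S -> LLE: L, L nullable, giving E | LE | LLE.
Drop L -> ε.
L -> gL: L nullable, giving g | gL.
Unchanged (no nullable symbols): S -> g; S -> jj; E -> SS; E -> gj; E -> j; L -> jj.

S -> E | g | LE | jj | LLE; E -> j | SS | gj; L -> g | gL | jj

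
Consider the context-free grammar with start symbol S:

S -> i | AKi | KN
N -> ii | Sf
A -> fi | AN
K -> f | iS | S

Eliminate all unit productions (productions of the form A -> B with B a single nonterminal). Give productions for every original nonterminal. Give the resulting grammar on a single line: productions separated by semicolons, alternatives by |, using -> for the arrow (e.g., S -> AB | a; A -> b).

S -> i | KN | AKi; A -> AN | fi; K -> f | i | KN | iS | AKi; N -> Sf | ii

Unit productions: K->S.
Unit pairs (A ⇒* B via units): (K,S).
S: inherits non-unit rules of {S} → AKi | KN | i.
A: inherits non-unit rules of {A} → AN | fi.
K: inherits non-unit rules of {K, S} → AKi | KN | f | i | iS.
N: inherits non-unit rules of {N} → Sf | ii.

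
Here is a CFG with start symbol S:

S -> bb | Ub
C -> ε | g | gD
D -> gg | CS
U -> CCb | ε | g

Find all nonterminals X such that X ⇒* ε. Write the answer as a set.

Directly nullable (have an ε-rule): {C, U}.
Not nullable: D, S — each has a terminal in every rule's right-hand side or depends on a non-nullable symbol.

{C, U}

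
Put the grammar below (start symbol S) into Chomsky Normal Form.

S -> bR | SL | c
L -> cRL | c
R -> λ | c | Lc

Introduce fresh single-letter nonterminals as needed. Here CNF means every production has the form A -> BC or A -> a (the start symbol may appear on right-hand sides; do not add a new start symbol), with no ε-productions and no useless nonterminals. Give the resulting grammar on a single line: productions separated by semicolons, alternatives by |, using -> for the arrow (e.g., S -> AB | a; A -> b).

Nullable: {R}; after ε-elimination: S -> b | c | SL | bR; L -> c | cL | cRL; R -> c | Lc.
No unit productions to eliminate.
TERM: introduce B -> b, A -> c and substitute in every rule of length ≥2.
BIN: L -> ARL becomes L -> AC, C -> RL.

S -> b | c | BR | SL; A -> c; B -> b; C -> RL; L -> c | AC | AL; R -> c | LA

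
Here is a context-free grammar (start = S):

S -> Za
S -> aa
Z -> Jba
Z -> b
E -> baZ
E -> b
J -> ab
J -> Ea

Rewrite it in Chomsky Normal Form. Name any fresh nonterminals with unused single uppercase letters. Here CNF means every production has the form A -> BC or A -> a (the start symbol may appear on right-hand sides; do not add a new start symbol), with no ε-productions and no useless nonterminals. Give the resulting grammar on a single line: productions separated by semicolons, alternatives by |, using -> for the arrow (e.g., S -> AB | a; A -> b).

No ε-productions.
No unit productions to eliminate.
TERM: introduce B -> a, A -> b and substitute in every rule of length ≥2.
BIN: E -> ABZ becomes E -> AC, C -> BZ; Z -> JAB becomes Z -> JD, D -> AB.

S -> BB | ZB; A -> b; B -> a; C -> BZ; D -> AB; E -> b | AC; J -> BA | EB; Z -> b | JD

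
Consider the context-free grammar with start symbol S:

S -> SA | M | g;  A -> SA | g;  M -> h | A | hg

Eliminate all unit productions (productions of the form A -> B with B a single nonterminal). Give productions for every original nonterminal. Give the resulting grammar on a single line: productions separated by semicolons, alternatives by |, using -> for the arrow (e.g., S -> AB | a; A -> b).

S -> g | h | SA | hg; A -> g | SA; M -> g | h | SA | hg

Unit productions: M->A, S->M.
Unit pairs (A ⇒* B via units): (M,A), (S,A), (S,M).
S: inherits non-unit rules of {A, M, S} → SA | g | h | hg.
A: inherits non-unit rules of {A} → SA | g.
M: inherits non-unit rules of {A, M} → SA | g | h | hg.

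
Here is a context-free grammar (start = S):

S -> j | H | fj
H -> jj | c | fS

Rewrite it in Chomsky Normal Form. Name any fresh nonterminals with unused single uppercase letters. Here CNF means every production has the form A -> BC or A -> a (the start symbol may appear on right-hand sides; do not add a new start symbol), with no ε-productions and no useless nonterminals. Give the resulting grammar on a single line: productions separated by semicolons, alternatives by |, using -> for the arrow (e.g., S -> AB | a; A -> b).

S -> c | j | AB | AS | BB; A -> f; B -> j

No ε-productions.
After unit-elimination: S -> c | j | fS | fj | jj; H -> c | fS | jj.
TERM: introduce A -> f, B -> j and substitute in every rule of length ≥2.
Drop unreachable/unproductive: H.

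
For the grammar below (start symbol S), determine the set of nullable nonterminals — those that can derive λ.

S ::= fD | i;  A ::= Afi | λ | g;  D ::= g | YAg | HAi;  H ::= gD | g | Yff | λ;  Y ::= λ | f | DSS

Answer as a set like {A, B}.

{A, H, Y}

Directly nullable (have an ε-rule): {A, H, Y}.
Not nullable: D, S — each has a terminal in every rule's right-hand side or depends on a non-nullable symbol.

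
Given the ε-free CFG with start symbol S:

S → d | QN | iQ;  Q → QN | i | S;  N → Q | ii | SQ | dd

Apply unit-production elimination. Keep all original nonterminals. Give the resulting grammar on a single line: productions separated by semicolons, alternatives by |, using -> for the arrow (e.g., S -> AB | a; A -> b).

Unit productions: N->Q, Q->S.
Unit pairs (A ⇒* B via units): (N,Q), (N,S), (Q,S).
S: inherits non-unit rules of {S} → QN | d | iQ.
N: inherits non-unit rules of {N, Q, S} → QN | SQ | d | dd | i | iQ | ii.
Q: inherits non-unit rules of {Q, S} → QN | d | i | iQ.

S -> d | QN | iQ; N -> d | i | QN | SQ | dd | iQ | ii; Q -> d | i | QN | iQ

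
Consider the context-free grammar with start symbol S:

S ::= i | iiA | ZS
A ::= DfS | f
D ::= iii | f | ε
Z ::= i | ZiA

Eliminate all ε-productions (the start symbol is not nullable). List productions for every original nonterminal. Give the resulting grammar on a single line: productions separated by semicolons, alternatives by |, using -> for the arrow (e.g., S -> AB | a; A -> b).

S -> i | ZS | iiA; A -> f | fS | DfS; D -> f | iii; Z -> i | ZiA

Nullable set: {D}.
A -> DfS: D nullable, giving DfS | fS.
Drop D -> ε.
Unchanged (no nullable symbols): S -> ZS; S -> i; S -> iiA; A -> f; D -> f; D -> iii; Z -> ZiA; Z -> i.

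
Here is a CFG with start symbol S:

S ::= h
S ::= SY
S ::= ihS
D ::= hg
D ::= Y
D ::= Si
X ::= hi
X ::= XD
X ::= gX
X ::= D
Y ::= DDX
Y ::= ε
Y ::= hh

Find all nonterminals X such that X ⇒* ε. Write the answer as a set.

{D, X, Y}

Directly nullable (have an ε-rule): {Y}.
D is nullable via D -> Y (every symbol on the right is already known nullable).
X is nullable via X -> D (every symbol on the right is already known nullable).
Not nullable: S — each has a terminal in every rule's right-hand side or depends on a non-nullable symbol.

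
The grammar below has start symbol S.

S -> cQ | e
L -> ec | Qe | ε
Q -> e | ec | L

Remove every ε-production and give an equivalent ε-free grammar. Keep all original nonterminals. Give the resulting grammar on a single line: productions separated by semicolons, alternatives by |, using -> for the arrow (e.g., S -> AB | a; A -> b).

S -> c | e | cQ; L -> e | Qe | ec; Q -> L | e | ec

Nullable set: {L, Q}.
S -> cQ: Q nullable, giving c | cQ.
Drop L -> ε.
L -> Qe: Q nullable, giving Qe | e.
Q -> L: L nullable, giving L.
Unchanged (no nullable symbols): S -> e; L -> ec; Q -> e; Q -> ec.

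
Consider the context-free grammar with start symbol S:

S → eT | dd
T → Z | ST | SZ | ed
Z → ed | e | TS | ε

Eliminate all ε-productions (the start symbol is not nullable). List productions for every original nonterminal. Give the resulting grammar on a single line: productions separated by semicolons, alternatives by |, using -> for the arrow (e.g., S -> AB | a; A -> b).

S -> e | dd | eT; T -> S | Z | ST | SZ | ed; Z -> S | e | TS | ed

Nullable set: {T, Z}.
S -> eT: T nullable, giving e | eT.
T -> ST: T nullable, giving S | ST.
T -> SZ: Z nullable, giving S | SZ.
T -> Z: Z nullable, giving Z.
Drop Z -> ε.
Z -> TS: T nullable, giving S | TS.
Unchanged (no nullable symbols): S -> dd; T -> ed; Z -> e; Z -> ed.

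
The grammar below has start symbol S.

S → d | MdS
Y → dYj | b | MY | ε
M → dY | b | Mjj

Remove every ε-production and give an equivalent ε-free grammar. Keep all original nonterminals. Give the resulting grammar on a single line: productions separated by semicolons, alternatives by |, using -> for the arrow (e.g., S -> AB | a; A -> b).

Nullable set: {Y}.
M -> dY: Y nullable, giving d | dY.
Drop Y -> ε.
Y -> MY: Y nullable, giving M | MY.
Y -> dYj: Y nullable, giving dYj | dj.
Unchanged (no nullable symbols): S -> MdS; S -> d; M -> Mjj; M -> b; Y -> b.

S -> d | MdS; M -> b | d | dY | Mjj; Y -> M | b | MY | dj | dYj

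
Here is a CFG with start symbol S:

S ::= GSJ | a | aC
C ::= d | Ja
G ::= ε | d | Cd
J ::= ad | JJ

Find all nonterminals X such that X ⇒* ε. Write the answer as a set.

Directly nullable (have an ε-rule): {G}.
Not nullable: C, J, S — each has a terminal in every rule's right-hand side or depends on a non-nullable symbol.

{G}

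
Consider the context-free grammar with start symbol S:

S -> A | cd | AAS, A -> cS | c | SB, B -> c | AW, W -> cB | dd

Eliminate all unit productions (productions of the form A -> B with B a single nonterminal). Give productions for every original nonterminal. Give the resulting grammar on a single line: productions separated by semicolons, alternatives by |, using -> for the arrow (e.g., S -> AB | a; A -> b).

Unit productions: S->A.
Unit pairs (A ⇒* B via units): (S,A).
S: inherits non-unit rules of {A, S} → AAS | SB | c | cS | cd.
A: inherits non-unit rules of {A} → SB | c | cS.
B: inherits non-unit rules of {B} → AW | c.
W: inherits non-unit rules of {W} → cB | dd.

S -> c | SB | cS | cd | AAS; A -> c | SB | cS; B -> c | AW; W -> cB | dd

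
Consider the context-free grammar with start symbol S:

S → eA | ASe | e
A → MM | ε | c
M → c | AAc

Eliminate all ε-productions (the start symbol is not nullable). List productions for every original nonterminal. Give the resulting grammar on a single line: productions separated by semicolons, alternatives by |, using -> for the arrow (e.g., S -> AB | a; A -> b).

S -> e | Se | eA | ASe; A -> c | MM; M -> c | Ac | AAc

Nullable set: {A}.
S -> ASe: A nullable, giving ASe | Se.
S -> eA: A nullable, giving e | eA.
Drop A -> ε.
M -> AAc: A, A nullable, giving AAc | Ac | c.
Unchanged (no nullable symbols): S -> e; A -> MM; A -> c; M -> c.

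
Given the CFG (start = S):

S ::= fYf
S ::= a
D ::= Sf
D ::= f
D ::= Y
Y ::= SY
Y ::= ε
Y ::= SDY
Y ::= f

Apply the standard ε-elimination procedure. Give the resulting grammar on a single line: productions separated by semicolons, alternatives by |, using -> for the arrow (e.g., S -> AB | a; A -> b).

Nullable set: {D, Y}.
S -> fYf: Y nullable, giving fYf | ff.
D -> Y: Y nullable, giving Y.
Drop Y -> ε.
Y -> SDY: D, Y nullable, giving S | SD | SDY | SY.
Y -> SY: Y nullable, giving S | SY.
Unchanged (no nullable symbols): S -> a; D -> Sf; D -> f; Y -> f.

S -> a | ff | fYf; D -> Y | f | Sf; Y -> S | f | SD | SY | SDY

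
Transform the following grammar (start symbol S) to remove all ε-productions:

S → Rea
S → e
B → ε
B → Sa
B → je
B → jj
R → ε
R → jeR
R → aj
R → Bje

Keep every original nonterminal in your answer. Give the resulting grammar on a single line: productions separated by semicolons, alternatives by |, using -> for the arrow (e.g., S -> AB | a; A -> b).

Nullable set: {B, R}.
S -> Rea: R nullable, giving Rea | ea.
Drop B -> ε.
Drop R -> ε.
R -> Bje: B nullable, giving Bje | je.
R -> jeR: R nullable, giving je | jeR.
Unchanged (no nullable symbols): S -> e; B -> Sa; B -> je; B -> jj; R -> aj.

S -> e | ea | Rea; B -> Sa | je | jj; R -> aj | je | Bje | jeR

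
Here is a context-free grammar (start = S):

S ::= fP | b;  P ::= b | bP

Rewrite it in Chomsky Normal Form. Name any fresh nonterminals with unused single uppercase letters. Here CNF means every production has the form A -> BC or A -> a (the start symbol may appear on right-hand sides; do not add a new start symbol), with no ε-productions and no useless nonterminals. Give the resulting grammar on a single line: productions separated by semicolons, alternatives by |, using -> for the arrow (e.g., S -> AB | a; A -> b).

No ε-productions.
No unit productions to eliminate.
TERM: introduce A -> b, B -> f and substitute in every rule of length ≥2.

S -> b | BP; A -> b; B -> f; P -> b | AP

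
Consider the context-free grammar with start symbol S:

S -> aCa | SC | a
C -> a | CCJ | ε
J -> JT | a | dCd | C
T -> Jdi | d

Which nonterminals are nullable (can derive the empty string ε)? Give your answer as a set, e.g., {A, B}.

Directly nullable (have an ε-rule): {C}.
J is nullable via J -> C (every symbol on the right is already known nullable).
Not nullable: S, T — each has a terminal in every rule's right-hand side or depends on a non-nullable symbol.

{C, J}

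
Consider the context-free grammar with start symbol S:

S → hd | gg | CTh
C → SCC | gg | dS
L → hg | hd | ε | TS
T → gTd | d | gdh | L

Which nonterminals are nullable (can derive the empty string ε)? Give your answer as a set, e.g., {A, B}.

{L, T}

Directly nullable (have an ε-rule): {L}.
T is nullable via T -> L (every symbol on the right is already known nullable).
Not nullable: C, S — each has a terminal in every rule's right-hand side or depends on a non-nullable symbol.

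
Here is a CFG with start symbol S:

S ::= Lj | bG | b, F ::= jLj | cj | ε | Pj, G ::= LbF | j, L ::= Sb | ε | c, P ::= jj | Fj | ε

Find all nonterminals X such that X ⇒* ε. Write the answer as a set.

{F, L, P}

Directly nullable (have an ε-rule): {F, L, P}.
Not nullable: G, S — each has a terminal in every rule's right-hand side or depends on a non-nullable symbol.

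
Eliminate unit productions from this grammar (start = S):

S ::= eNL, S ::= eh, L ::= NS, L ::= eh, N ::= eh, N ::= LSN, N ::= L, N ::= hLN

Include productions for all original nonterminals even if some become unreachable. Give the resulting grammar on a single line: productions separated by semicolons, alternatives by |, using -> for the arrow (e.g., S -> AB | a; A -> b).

Unit productions: N->L.
Unit pairs (A ⇒* B via units): (N,L).
S: inherits non-unit rules of {S} → eNL | eh.
L: inherits non-unit rules of {L} → NS | eh.
N: inherits non-unit rules of {L, N} → LSN | NS | eh | hLN.

S -> eh | eNL; L -> NS | eh; N -> NS | eh | LSN | hLN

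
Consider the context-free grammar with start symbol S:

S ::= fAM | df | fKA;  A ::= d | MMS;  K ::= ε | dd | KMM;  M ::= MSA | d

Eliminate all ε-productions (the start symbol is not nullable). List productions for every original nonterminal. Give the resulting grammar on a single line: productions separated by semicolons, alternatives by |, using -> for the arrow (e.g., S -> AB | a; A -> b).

Nullable set: {K}.
S -> fKA: K nullable, giving fA | fKA.
Drop K -> ε.
K -> KMM: K nullable, giving KMM | MM.
Unchanged (no nullable symbols): S -> df; S -> fAM; A -> MMS; A -> d; K -> dd; M -> MSA; M -> d.

S -> df | fA | fAM | fKA; A -> d | MMS; K -> MM | dd | KMM; M -> d | MSA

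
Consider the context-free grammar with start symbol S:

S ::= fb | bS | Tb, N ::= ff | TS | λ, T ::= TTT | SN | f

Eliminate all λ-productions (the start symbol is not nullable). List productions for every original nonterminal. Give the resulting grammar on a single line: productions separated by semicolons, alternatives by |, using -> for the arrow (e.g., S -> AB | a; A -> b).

Nullable set: {N}.
Drop N -> λ.
T -> SN: N nullable, giving S | SN.
Unchanged (no nullable symbols): S -> Tb; S -> bS; S -> fb; N -> TS; N -> ff; T -> TTT; T -> f.

S -> Tb | bS | fb; N -> TS | ff; T -> S | f | SN | TTT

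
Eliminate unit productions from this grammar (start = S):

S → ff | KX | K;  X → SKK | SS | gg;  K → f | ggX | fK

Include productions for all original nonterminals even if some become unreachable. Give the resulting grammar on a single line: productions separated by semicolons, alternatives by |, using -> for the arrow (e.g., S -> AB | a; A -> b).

Unit productions: S->K.
Unit pairs (A ⇒* B via units): (S,K).
S: inherits non-unit rules of {K, S} → KX | f | fK | ff | ggX.
K: inherits non-unit rules of {K} → f | fK | ggX.
X: inherits non-unit rules of {X} → SKK | SS | gg.

S -> f | KX | fK | ff | ggX; K -> f | fK | ggX; X -> SS | gg | SKK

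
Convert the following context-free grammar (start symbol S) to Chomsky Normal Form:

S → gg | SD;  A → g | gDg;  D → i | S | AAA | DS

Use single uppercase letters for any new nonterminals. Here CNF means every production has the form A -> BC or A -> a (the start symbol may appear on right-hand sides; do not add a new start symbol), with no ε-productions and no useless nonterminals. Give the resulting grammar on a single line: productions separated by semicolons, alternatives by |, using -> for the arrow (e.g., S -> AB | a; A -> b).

S -> BB | SD; A -> g | BC; B -> g; C -> DB; D -> i | AE | BB | DS | SD; E -> AA

No ε-productions.
After unit-elimination: S -> SD | gg; A -> g | gDg; D -> i | DS | SD | gg | AAA.
TERM: introduce B -> g and substitute in every rule of length ≥2.
BIN: A -> BDB becomes A -> BC, C -> DB; D -> AAA becomes D -> AE, E -> AA.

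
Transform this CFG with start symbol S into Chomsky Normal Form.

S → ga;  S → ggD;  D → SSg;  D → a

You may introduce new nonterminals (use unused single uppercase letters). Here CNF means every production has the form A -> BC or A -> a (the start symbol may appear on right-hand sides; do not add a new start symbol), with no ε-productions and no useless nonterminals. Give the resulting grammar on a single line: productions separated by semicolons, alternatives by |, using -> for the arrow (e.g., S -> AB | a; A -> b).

S -> AB | AE; A -> g; B -> a; C -> SA; D -> a | SC; E -> AD

No ε-productions.
No unit productions to eliminate.
TERM: introduce B -> a, A -> g and substitute in every rule of length ≥2.
BIN: D -> SSA becomes D -> SC, C -> SA; S -> AAD becomes S -> AE, E -> AD.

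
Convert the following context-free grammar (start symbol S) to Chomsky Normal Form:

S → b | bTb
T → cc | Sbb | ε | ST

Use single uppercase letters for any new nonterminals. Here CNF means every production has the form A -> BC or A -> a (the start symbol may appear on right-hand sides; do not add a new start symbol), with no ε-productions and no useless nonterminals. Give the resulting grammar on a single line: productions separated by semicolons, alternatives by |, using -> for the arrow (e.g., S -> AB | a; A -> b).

S -> b | AA | AC; A -> b; B -> c; C -> TA; D -> TA; E -> AA; T -> b | AA | AD | BB | SE | ST

Nullable: {T}; after ε-elimination: S -> b | bb | bTb; T -> S | ST | cc | Sbb.
After unit-elimination: S -> b | bb | bTb; T -> b | ST | bb | cc | Sbb | bTb.
TERM: introduce A -> b, B -> c and substitute in every rule of length ≥2.
BIN: S -> ATA becomes S -> AC, C -> TA; T -> ATA becomes T -> AD, D -> TA; T -> SAA becomes T -> SE, E -> AA.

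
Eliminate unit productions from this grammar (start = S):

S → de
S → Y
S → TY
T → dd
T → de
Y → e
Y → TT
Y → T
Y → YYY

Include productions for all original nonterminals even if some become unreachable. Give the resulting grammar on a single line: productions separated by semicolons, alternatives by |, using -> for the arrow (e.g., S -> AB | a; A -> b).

S -> e | TT | TY | dd | de | YYY; T -> dd | de; Y -> e | TT | dd | de | YYY

Unit productions: S->Y, Y->T.
Unit pairs (A ⇒* B via units): (S,T), (S,Y), (Y,T).
S: inherits non-unit rules of {S, T, Y} → TT | TY | YYY | dd | de | e.
T: inherits non-unit rules of {T} → dd | de.
Y: inherits non-unit rules of {T, Y} → TT | YYY | dd | de | e.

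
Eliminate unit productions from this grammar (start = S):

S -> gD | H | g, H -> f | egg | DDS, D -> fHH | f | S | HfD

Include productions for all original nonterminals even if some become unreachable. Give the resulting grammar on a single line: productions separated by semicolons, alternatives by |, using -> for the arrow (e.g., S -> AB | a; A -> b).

S -> f | g | gD | DDS | egg; D -> f | g | gD | DDS | HfD | egg | fHH; H -> f | DDS | egg

Unit productions: D->S, S->H.
Unit pairs (A ⇒* B via units): (D,H), (D,S), (S,H).
S: inherits non-unit rules of {H, S} → DDS | egg | f | g | gD.
D: inherits non-unit rules of {D, H, S} → DDS | HfD | egg | f | fHH | g | gD.
H: inherits non-unit rules of {H} → DDS | egg | f.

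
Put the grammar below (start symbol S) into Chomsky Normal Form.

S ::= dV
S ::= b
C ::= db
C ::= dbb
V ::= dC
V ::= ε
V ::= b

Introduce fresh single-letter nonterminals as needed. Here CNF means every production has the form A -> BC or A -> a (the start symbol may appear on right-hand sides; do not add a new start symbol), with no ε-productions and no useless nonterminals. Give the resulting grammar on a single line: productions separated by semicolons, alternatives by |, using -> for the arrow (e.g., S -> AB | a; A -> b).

S -> b | d | AV; A -> d; B -> b; C -> AB | AD; D -> BB; V -> b | AC

Nullable: {V}; after ε-elimination: S -> b | d | dV; C -> db | dbb; V -> b | dC.
No unit productions to eliminate.
TERM: introduce B -> b, A -> d and substitute in every rule of length ≥2.
BIN: C -> ABB becomes C -> AD, D -> BB.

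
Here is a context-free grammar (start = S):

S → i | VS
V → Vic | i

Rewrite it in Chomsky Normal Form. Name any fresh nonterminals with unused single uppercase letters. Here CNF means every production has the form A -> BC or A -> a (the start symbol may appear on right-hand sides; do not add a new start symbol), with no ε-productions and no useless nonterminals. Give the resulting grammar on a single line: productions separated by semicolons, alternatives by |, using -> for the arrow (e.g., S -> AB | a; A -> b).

S -> i | VS; A -> i; B -> c; C -> AB; V -> i | VC

No ε-productions.
No unit productions to eliminate.
TERM: introduce B -> c, A -> i and substitute in every rule of length ≥2.
BIN: V -> VAB becomes V -> VC, C -> AB.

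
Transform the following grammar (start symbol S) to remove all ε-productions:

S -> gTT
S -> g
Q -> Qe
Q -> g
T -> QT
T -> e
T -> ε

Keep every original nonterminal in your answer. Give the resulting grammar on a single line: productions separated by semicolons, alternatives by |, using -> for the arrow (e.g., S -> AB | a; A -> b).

S -> g | gT | gTT; Q -> g | Qe; T -> Q | e | QT

Nullable set: {T}.
S -> gTT: T, T nullable, giving g | gT | gTT.
Drop T -> ε.
T -> QT: T nullable, giving Q | QT.
Unchanged (no nullable symbols): S -> g; Q -> Qe; Q -> g; T -> e.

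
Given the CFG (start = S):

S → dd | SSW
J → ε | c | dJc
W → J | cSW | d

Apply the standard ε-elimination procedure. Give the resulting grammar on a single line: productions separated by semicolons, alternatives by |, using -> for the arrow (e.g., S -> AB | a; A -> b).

Nullable set: {J, W}.
S -> SSW: W nullable, giving SS | SSW.
Drop J -> ε.
J -> dJc: J nullable, giving dJc | dc.
W -> J: J nullable, giving J.
W -> cSW: W nullable, giving cS | cSW.
Unchanged (no nullable symbols): S -> dd; J -> c; W -> d.

S -> SS | dd | SSW; J -> c | dc | dJc; W -> J | d | cS | cSW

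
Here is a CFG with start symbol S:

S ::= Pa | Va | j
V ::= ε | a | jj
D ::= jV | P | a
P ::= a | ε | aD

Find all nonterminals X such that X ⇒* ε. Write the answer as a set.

{D, P, V}

Directly nullable (have an ε-rule): {P, V}.
D is nullable via D -> P (every symbol on the right is already known nullable).
Not nullable: S — each has a terminal in every rule's right-hand side or depends on a non-nullable symbol.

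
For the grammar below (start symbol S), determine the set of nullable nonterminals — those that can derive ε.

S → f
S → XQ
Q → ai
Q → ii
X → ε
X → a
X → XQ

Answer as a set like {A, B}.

Directly nullable (have an ε-rule): {X}.
Not nullable: Q, S — each has a terminal in every rule's right-hand side or depends on a non-nullable symbol.

{X}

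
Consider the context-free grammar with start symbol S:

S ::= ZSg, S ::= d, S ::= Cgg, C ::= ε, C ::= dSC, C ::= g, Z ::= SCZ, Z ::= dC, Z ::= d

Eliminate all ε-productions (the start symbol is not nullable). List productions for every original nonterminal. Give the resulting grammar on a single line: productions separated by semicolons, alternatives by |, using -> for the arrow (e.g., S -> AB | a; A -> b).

Nullable set: {C}.
S -> Cgg: C nullable, giving Cgg | gg.
Drop C -> ε.
C -> dSC: C nullable, giving dS | dSC.
Z -> SCZ: C nullable, giving SCZ | SZ.
Z -> dC: C nullable, giving d | dC.
Unchanged (no nullable symbols): S -> ZSg; S -> d; C -> g; Z -> d.

S -> d | gg | Cgg | ZSg; C -> g | dS | dSC; Z -> d | SZ | dC | SCZ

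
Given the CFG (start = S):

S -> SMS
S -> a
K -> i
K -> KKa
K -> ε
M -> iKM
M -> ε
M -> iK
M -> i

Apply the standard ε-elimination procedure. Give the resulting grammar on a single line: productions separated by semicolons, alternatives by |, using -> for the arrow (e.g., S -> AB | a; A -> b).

Nullable set: {K, M}.
S -> SMS: M nullable, giving SMS | SS.
Drop K -> ε.
K -> KKa: K, K nullable, giving KKa | Ka | a.
Drop M -> ε.
M -> iK: K nullable, giving i | iK.
M -> iKM: K, M nullable, giving i | iK | iKM | iM.
Unchanged (no nullable symbols): S -> a; K -> i; M -> i.

S -> a | SS | SMS; K -> a | i | Ka | KKa; M -> i | iK | iM | iKM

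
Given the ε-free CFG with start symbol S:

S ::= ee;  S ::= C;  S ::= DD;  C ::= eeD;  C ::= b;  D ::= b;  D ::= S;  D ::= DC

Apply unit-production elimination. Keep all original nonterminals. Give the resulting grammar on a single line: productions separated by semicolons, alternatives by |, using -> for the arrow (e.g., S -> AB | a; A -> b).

S -> b | DD | ee | eeD; C -> b | eeD; D -> b | DC | DD | ee | eeD

Unit productions: D->S, S->C.
Unit pairs (A ⇒* B via units): (D,C), (D,S), (S,C).
S: inherits non-unit rules of {C, S} → DD | b | ee | eeD.
C: inherits non-unit rules of {C} → b | eeD.
D: inherits non-unit rules of {C, D, S} → DC | DD | b | ee | eeD.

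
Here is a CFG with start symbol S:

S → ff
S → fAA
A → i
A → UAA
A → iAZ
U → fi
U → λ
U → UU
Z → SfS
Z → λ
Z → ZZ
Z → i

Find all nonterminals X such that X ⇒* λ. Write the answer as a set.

Directly nullable (have an ε-rule): {U, Z}.
Not nullable: A, S — each has a terminal in every rule's right-hand side or depends on a non-nullable symbol.

{U, Z}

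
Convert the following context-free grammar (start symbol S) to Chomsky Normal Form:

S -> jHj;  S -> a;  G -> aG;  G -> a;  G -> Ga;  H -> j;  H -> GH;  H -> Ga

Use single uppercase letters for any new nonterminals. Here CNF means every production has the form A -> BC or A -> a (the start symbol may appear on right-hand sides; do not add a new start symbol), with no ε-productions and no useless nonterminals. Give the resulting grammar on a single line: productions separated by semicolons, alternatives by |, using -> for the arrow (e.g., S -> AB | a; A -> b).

S -> a | BC; A -> a; B -> j; C -> HB; G -> a | AG | GA; H -> j | GA | GH

No ε-productions.
No unit productions to eliminate.
TERM: introduce A -> a, B -> j and substitute in every rule of length ≥2.
BIN: S -> BHB becomes S -> BC, C -> HB.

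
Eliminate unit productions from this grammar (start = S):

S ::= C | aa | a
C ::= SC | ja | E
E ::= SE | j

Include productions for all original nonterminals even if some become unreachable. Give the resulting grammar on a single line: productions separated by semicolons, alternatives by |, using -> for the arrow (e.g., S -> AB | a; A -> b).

S -> a | j | SC | SE | aa | ja; C -> j | SC | SE | ja; E -> j | SE

Unit productions: C->E, S->C.
Unit pairs (A ⇒* B via units): (C,E), (S,C), (S,E).
S: inherits non-unit rules of {C, E, S} → SC | SE | a | aa | j | ja.
C: inherits non-unit rules of {C, E} → SC | SE | j | ja.
E: inherits non-unit rules of {E} → SE | j.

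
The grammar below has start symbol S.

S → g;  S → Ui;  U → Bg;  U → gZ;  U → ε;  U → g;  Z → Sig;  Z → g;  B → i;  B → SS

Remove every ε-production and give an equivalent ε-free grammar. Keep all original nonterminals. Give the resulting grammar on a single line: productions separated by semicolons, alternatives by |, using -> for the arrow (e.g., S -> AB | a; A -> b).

Nullable set: {U}.
S -> Ui: U nullable, giving Ui | i.
Drop U -> ε.
Unchanged (no nullable symbols): S -> g; B -> SS; B -> i; U -> Bg; U -> g; U -> gZ; Z -> Sig; Z -> g.

S -> g | i | Ui; B -> i | SS; U -> g | Bg | gZ; Z -> g | Sig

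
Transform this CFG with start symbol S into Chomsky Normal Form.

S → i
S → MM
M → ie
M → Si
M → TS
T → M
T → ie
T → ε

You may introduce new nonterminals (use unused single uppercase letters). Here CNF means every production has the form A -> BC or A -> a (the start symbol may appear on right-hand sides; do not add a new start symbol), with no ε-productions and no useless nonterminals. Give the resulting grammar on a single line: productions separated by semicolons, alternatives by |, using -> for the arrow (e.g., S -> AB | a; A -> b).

S -> i | MM; A -> i; B -> e; M -> i | AB | MM | SA | TS; T -> i | AB | MM | SA | TS

Nullable: {T}; after ε-elimination: S -> i | MM; M -> S | Si | TS | ie; T -> M | ie.
After unit-elimination: S -> i | MM; M -> i | MM | Si | TS | ie; T -> i | MM | Si | TS | ie.
TERM: introduce B -> e, A -> i and substitute in every rule of length ≥2.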